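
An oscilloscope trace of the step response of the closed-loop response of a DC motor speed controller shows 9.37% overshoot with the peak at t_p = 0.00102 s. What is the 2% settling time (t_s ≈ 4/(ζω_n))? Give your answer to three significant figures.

ζ from %OS: ζ = |ln 0.0937|/√(π²+ln²0.0937) = 0.602.
t_p = π/ω_d ⇒ ω_d = 3080 rad/s; then ω_n = ω_d/√(1−ζ²) = 3860 rad/s.
t_s ≈ 4/(ζω_n) = 4/(0.602·3860) = 0.00172 s.

t_s ≈ 0.00172 s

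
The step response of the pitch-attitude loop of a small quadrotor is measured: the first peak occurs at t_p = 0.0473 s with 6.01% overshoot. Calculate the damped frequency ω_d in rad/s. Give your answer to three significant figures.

t_p = π/ω_d, so ω_d = π/0.0473 = 66.4 rad/s.

ω_d ≈ 66.4 rad/s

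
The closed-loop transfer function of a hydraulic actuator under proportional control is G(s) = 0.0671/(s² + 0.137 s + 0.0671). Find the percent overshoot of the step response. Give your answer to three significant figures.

Matching coefficients with s² + 2ζω_n s + ω_n² gives ω_n² = 0.0671 ⇒ ω_n = 0.259 rad/s, and ζ = 0.137/(2ω_n) = 0.264.
%OS = 100·exp(−πζ/√(1−ζ²)) = 42.3%.

%OS ≈ 42.3%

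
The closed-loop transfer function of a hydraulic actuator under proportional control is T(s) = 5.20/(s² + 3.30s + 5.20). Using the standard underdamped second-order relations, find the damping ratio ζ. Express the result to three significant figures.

Matching coefficients with s² + 2ζω_n s + ω_n² gives ω_n² = 5.20 ⇒ ω_n = 2.28 rad/s, and ζ = 3.30/(2ω_n) = 0.724.

ζ ≈ 0.724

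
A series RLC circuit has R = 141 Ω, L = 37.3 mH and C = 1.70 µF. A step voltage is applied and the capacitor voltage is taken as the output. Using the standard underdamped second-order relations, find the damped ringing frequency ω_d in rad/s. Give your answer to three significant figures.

ω_d ≈ 3490 rad/s

For a series RLC circuit (capacitor voltage as output), ω_n = 1/√(LC) = 1/√(37.3 mH · 1.70 µF) = 3970 rad/s.
ζ = (R/2)·√(C/L) = (141/2)·√(1.70 µF/37.3 mH) = 0.476.
ω_d = 3970·√(1 − 0.476²) = 3490 rad/s.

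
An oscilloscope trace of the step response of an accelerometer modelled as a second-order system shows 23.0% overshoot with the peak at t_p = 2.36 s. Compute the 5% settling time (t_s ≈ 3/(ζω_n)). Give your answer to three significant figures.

t_s ≈ 4.82 s

The overshoot fixes ζ = −ln(OS)/√(π²+ln²(OS)) = 0.424.
t_p = π/ω_d ⇒ ω_d = 1.33 rad/s; then ω_n = ω_d/√(1−ζ²) = 1.47 rad/s.
t_s ≈ 3/(ζω_n) = 3/(0.424·1.47) = 4.82 s.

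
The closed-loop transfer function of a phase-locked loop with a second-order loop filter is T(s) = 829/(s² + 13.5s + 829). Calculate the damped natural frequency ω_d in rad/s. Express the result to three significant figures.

Comparing the denominator to s² + 2ζω_n s + ω_n²: ω_n = √829 = 28.8 rad/s, and 2ζω_n = 13.5 so ζ = 13.5/(2·28.8) = 0.234.
ω_d = ω_n√(1−ζ²) = 28.0 rad/s.

ω_d ≈ 28.0 rad/s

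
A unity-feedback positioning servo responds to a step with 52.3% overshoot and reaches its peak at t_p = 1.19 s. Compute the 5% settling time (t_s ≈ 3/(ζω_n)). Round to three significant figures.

ζ from %OS: ζ = |ln 0.523|/√(π²+ln²0.523) = 0.202.
From t_p = π/ω_d, ω_d = π/1.19 = 2.64 rad/s, so ω_n = ω_d/√(1−ζ²) = 2.70 rad/s.
t_s ≈ 3/(ζω_n) = 3/(0.202·2.70) = 5.51 s.

t_s ≈ 5.51 s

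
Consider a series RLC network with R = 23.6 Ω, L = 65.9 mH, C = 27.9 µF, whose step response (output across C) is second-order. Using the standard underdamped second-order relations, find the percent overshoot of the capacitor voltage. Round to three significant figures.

For a series RLC circuit (capacitor voltage as output), ω_n = 1/√(LC) = 1/√(65.9 mH · 27.9 µF) = 737 rad/s.
ζ = (R/2)·√(C/L) = (23.6/2)·√(27.9 µF/65.9 mH) = 0.243.
%OS = 100 e^{−πζ/√(1−ζ²)} with ζ = 0.243 gives 45.6%.

%OS ≈ 45.6%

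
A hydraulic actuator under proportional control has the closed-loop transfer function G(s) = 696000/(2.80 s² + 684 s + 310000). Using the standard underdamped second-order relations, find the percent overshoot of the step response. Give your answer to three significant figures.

%OS ≈ 28.9%

Dividing through by 2.80: denominator becomes s² + 244.3 s + 110700.
So ω_n = √110700 = 333 rad/s and ζ = 244.3/(2·333) = 0.367.
%OS = 100·exp(−πζ/√(1−ζ²)) = 28.9%.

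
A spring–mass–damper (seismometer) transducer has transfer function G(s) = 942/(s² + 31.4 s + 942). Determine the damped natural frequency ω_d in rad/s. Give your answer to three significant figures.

Matching coefficients with s² + 2ζω_n s + ω_n² gives ω_n² = 942 ⇒ ω_n = 30.7 rad/s, and ζ = 31.4/(2ω_n) = 0.512.
The damped frequency ω_d = ω_n√(1−ζ²) = 26.4 rad/s.

ω_d ≈ 26.4 rad/s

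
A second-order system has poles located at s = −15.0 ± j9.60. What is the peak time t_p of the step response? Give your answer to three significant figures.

t_p ≈ 0.327 s

t_p = π/ω_d with ω_d = 9.60 (the imaginary part), so t_p = 0.327 s.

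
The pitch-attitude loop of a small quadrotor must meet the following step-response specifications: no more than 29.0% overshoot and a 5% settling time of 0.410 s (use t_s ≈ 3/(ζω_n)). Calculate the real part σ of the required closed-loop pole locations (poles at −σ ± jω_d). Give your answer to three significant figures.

The settling-time spec alone fixes σ = ζω_n = 3/t_s = 3/0.410 = 7.32.
(Overshoot then fixes ζ = 0.367 and hence ω_d = σ·√(1−ζ²)/ζ = 18.6 rad/s.)

σ ≈ 7.32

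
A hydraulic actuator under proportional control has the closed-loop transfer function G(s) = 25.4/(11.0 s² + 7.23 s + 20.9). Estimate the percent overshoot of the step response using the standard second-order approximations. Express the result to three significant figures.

%OS ≈ 46.2%

Dividing through by 11.0: denominator becomes s² + 0.6573 s + 1.900.
So ω_n = √1.900 = 1.38 rad/s and ζ = 0.6573/(2·1.38) = 0.238.
Overshoot: exp(−π·0.238/√(1−0.238²)) = 0.462, i.e. 46.2%.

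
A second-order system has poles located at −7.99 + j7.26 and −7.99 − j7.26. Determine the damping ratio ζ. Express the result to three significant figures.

The poles are at −σ ± jω_d with σ = 7.99 and ω_d = 7.26, so ω_n = √(σ²+ω_d²) = 10.8 rad/s and ζ = σ/ω_n = 0.740.

ζ ≈ 0.740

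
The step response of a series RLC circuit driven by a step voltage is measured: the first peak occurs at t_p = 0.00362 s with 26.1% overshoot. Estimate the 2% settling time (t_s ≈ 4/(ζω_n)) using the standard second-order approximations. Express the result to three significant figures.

t_s ≈ 0.0108 s

The overshoot fixes ζ = −ln(OS)/√(π²+ln²(OS)) = 0.393.
t_p = π/ω_d ⇒ ω_d = 868 rad/s; then ω_n = ω_d/√(1−ζ²) = 944 rad/s.
t_s ≈ 4/(ζω_n) = 4/(0.393·944) = 0.0108 s.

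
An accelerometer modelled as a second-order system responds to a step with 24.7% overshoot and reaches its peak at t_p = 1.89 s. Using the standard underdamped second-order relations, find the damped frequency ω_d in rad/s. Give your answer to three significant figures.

ω_d ≈ 1.66 rad/s

t_p = π/ω_d, so ω_d = π/1.89 = 1.66 rad/s.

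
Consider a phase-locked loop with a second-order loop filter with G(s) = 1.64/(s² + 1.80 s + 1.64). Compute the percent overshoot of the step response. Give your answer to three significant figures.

Matching coefficients with s² + 2ζω_n s + ω_n² gives ω_n² = 1.64 ⇒ ω_n = 1.28 rad/s, and ζ = 1.80/(2ω_n) = 0.703.
%OS = 100 e^{−πζ/√(1−ζ²)} with ζ = 0.703 gives 4.49%.

%OS ≈ 4.49%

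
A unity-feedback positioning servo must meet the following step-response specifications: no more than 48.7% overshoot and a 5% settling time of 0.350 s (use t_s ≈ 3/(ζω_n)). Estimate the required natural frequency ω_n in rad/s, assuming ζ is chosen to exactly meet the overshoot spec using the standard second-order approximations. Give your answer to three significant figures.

ζ = −ln(OS)/√(π² + (ln OS)²). With OS = 0.487, ln OS = −0.7195 and ζ = 0.7195/3.223 = 0.223.
From t_s ≈ 3/(ζω_n): ω_n = 3/(ζ·t_s) = 3/(0.223·0.350) = 38.4 rad/s.

ω_n ≈ 38.4 rad/s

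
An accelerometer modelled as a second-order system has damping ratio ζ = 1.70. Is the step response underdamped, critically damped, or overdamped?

overdamped

Since ζ = 1.70 > 1, the system is overdamped.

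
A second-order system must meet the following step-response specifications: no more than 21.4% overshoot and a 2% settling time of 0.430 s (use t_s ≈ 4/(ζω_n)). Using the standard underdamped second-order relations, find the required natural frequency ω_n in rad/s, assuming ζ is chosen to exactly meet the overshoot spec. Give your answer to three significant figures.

ω_n ≈ 21.1 rad/s

From %OS = 100·exp(−πζ/√(1−ζ²)), invert to get ζ = −ln(OS)/√(π² + ln²(OS)) with OS = 0.214.
−ln 0.214 = 1.542, so ζ = 1.542/√(π² + 2.377) = 0.441.
Then ω_n = 4/(ζ t_s) = 4/(0.441 × 0.430) = 21.1 rad/s.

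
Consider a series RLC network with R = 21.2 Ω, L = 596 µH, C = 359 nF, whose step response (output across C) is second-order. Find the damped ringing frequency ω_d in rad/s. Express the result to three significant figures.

ω_d ≈ 66000 rad/s

For a series RLC circuit (capacitor voltage as output), ω_n = 1/√(LC) = 1/√(596 µH · 359 nF) = 68400 rad/s.
ζ = (R/2)·√(C/L) = (21.2/2)·√(359 nF/596 µH) = 0.260.
ω_d = ω_n√(1−ζ²) = 66000 rad/s.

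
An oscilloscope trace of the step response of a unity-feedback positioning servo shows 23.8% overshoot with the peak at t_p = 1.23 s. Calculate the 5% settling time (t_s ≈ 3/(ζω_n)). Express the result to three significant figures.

t_s ≈ 2.57 s

The overshoot fixes ζ = −ln(OS)/√(π²+ln²(OS)) = 0.416.
t_p = π/ω_d ⇒ ω_d = 2.55 rad/s; then ω_n = ω_d/√(1−ζ²) = 2.81 rad/s.
t_s ≈ 3/(ζω_n) = 3/(0.416·2.81) = 2.57 s.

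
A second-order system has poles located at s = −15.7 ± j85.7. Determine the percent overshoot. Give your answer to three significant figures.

The poles are at −σ ± jω_d with σ = 15.7 and ω_d = 85.7, so ω_n = √(σ²+ω_d²) = 87.1 rad/s and ζ = σ/ω_n = 0.180.
%OS = 100 e^{−πζ/√(1−ζ²)} with ζ = 0.180 gives 56.2%.

%OS ≈ 56.2%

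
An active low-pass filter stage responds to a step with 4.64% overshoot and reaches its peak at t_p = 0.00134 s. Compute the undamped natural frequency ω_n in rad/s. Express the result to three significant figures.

ω_n ≈ 3280 rad/s

The overshoot fixes ζ = −ln(OS)/√(π²+ln²(OS)) = 0.699.
t_p = π/ω_d ⇒ ω_d = 2340 rad/s; then ω_n = ω_d/√(1−ζ²) = 3280 rad/s.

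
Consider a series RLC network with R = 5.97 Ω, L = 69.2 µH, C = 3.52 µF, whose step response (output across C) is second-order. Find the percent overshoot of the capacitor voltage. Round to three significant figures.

For a series RLC circuit (capacitor voltage as output), ω_n = 1/√(LC) = 1/√(69.2 µH · 3.52 µF) = 64100 rad/s.
ζ = (R/2)·√(C/L) = (5.97/2)·√(3.52 µF/69.2 µH) = 0.673.
%OS = 100 e^{−πζ/√(1−ζ²)} with ζ = 0.673 gives 5.73%.

%OS ≈ 5.73%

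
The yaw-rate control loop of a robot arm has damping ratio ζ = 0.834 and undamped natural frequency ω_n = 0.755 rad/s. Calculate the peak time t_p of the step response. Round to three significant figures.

t_p ≈ 7.54 s

The damped frequency is ω_d = ω_n√(1−ζ²) = 0.755·√(1−0.696) = 0.417 rad/s.
Peak time t_p = π/ω_d = π/0.417 = 7.54 s.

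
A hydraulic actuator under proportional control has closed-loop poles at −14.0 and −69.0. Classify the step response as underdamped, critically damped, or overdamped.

overdamped

Since the poles are distinct, negative and real, the response is overdamped.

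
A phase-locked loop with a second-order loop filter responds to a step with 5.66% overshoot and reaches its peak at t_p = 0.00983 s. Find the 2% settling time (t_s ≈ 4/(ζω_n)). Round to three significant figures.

The overshoot fixes ζ = −ln(OS)/√(π²+ln²(OS)) = 0.675.
From t_p = π/ω_d, ω_d = π/0.00983 = 320 rad/s, so ω_n = ω_d/√(1−ζ²) = 433 rad/s.
t_s ≈ 4/(ζω_n) = 4/(0.675·433) = 0.0137 s.

t_s ≈ 0.0137 s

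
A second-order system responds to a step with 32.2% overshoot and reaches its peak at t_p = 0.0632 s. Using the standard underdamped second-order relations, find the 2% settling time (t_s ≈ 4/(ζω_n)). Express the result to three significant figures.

t_s ≈ 0.223 s

From the overshoot, ζ = −ln(OS)/√(π²+ln²(OS)) = 0.339.
From t_p = π/ω_d, ω_d = π/0.0632 = 49.7 rad/s, so ω_n = ω_d/√(1−ζ²) = 52.8 rad/s.
t_s ≈ 4/(ζω_n) = 4/(0.339·52.8) = 0.223 s.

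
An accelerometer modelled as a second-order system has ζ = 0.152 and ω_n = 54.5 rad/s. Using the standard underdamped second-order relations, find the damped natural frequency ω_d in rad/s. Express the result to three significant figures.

ω_d = ω_n√(1−ζ²) = 54.5·√0.977 = 53.9 rad/s.

ω_d ≈ 53.9 rad/s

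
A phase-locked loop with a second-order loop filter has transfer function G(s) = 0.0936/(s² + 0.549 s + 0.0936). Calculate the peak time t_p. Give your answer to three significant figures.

t_p ≈ 23.3 s

Comparing the denominator to s² + 2ζω_n s + ω_n²: ω_n = √0.0936 = 0.306 rad/s, and 2ζω_n = 0.549 so ζ = 0.549/(2·0.306) = 0.897.
The damped frequency ω_d = ω_n√(1−ζ²) = 0.135 rad/s. Then t_p = π/ω_d = 23.3 s.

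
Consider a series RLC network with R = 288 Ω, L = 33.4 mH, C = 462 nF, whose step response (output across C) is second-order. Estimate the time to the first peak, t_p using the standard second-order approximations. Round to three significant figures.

t_p ≈ 0.000462 s

For a series RLC circuit (capacitor voltage as output), ω_n = 1/√(LC) = 1/√(33.4 mH · 462 nF) = 8050 rad/s.
ζ = (R/2)·√(C/L) = (288/2)·√(462 nF/33.4 mH) = 0.536.
ω_d = ω_n√(1−ζ²) = 6800 rad/s. t_p = π/ω_d = 0.000462 s.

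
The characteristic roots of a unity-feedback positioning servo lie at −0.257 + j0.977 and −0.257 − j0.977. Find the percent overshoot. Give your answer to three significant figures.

|pole| = ω_n = √(0.257² + 0.977²) = 1.01 rad/s; ζ = cos θ = σ/ω_n = 0.254.
Overshoot: exp(−π·0.254/√(1−0.254²)) = 0.438, i.e. 43.8%.

%OS ≈ 43.8%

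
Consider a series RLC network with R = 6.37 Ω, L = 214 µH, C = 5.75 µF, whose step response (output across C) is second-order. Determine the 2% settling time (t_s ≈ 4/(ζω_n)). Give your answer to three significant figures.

t_s ≈ 0.000269 s

For a series RLC circuit (capacitor voltage as output), ω_n = 1/√(LC) = 1/√(214 µH · 5.75 µF) = 28500 rad/s.
ζ = (R/2)·√(C/L) = (6.37/2)·√(5.75 µF/214 µH) = 0.522.
t_s ≈ 4/(ζω_n) = 0.000269 s.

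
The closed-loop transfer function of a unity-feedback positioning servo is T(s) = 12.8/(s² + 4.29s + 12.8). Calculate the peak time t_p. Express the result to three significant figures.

Comparing the denominator to s² + 2ζω_n s + ω_n²: ω_n = √12.8 = 3.58 rad/s, and 2ζω_n = 4.29 so ζ = 4.29/(2·3.58) = 0.600.
ω_d = 3.58·√(1 − 0.600²) = 2.86 rad/s. Then t_p = π/ω_d = 1.10 s.

t_p ≈ 1.10 s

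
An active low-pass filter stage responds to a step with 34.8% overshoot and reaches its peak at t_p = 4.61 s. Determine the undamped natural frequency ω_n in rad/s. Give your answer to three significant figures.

The overshoot fixes ζ = −ln(OS)/√(π²+ln²(OS)) = 0.318.
From t_p = π/ω_d, ω_d = π/4.61 = 0.681 rad/s, so ω_n = ω_d/√(1−ζ²) = 0.719 rad/s.

ω_n ≈ 0.719 rad/s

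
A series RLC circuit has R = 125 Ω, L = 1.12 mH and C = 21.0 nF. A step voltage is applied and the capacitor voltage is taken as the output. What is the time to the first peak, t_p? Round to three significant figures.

For a series RLC circuit (capacitor voltage as output), ω_n = 1/√(LC) = 1/√(1.12 mH · 21.0 nF) = 206000 rad/s.
ζ = (R/2)·√(C/L) = (125/2)·√(21.0 nF/1.12 mH) = 0.271.
The damped frequency ω_d = ω_n√(1−ζ²) = 199000 rad/s. t_p = π/ω_d = 0.0000158 s.

t_p ≈ 0.0000158 s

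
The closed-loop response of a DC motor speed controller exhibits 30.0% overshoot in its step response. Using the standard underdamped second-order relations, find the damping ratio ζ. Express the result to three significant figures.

Inverting the overshoot relation: ζ = |ln 0.300|/√(π² + ln²0.300) = 0.358.

ζ ≈ 0.358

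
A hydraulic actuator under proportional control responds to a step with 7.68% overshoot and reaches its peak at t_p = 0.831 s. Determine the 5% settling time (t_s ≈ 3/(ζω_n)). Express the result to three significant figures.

t_s ≈ 0.971 s

From the overshoot, ζ = −ln(OS)/√(π²+ln²(OS)) = 0.633.
t_p = π/ω_d ⇒ ω_d = 3.78 rad/s; then ω_n = ω_d/√(1−ζ²) = 4.88 rad/s.
t_s ≈ 3/(ζω_n) = 3/(0.633·4.88) = 0.971 s.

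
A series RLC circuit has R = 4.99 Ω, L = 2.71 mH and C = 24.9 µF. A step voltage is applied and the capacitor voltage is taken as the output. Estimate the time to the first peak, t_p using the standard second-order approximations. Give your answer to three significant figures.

For a series RLC circuit (capacitor voltage as output), ω_n = 1/√(LC) = 1/√(2.71 mH · 24.9 µF) = 3850 rad/s.
ζ = (R/2)·√(C/L) = (4.99/2)·√(24.9 µF/2.71 mH) = 0.239.
The damped frequency ω_d = ω_n√(1−ζ²) = 3740 rad/s. t_p = π/ω_d = 0.000840 s.

t_p ≈ 0.000840 s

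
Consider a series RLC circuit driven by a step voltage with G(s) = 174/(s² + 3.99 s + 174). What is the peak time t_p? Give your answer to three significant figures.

t_p ≈ 0.241 s

Matching coefficients with s² + 2ζω_n s + ω_n² gives ω_n² = 174 ⇒ ω_n = 13.2 rad/s, and ζ = 3.99/(2ω_n) = 0.151.
ω_d = 13.2·√(1 − 0.151²) = 13.0 rad/s. Then t_p = π/ω_d = 0.241 s.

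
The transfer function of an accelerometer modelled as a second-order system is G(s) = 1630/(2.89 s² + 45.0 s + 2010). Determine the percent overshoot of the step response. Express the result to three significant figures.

Dividing through by 2.89: denominator becomes s² + 15.57 s + 695.5.
So ω_n = √695.5 = 26.4 rad/s and ζ = 15.57/(2·26.4) = 0.295.
Overshoot: exp(−π·0.295/√(1−0.295²)) = 0.379, i.e. 37.9%.

%OS ≈ 37.9%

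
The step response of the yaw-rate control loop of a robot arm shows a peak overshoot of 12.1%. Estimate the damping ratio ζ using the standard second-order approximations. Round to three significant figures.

Inverting the overshoot relation: ζ = |ln 0.121|/√(π² + ln²0.121) = 0.558.

ζ ≈ 0.558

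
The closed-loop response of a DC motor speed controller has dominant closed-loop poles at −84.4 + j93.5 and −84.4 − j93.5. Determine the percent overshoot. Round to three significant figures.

%OS ≈ 5.87%

With σ = 84.4, ω_d = 93.5: ω_n = √(σ²+ω_d²) = 126 rad/s, ζ = σ/ω_n = 0.670.
Overshoot: exp(−π·0.670/√(1−0.670²)) = 0.0587, i.e. 5.87%.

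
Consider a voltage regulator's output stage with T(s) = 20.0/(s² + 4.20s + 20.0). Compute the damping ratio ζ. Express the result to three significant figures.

ω_n = √20.0 = 4.47 rad/s; ζ = 4.20/(2·4.47) = 0.470.

ζ ≈ 0.470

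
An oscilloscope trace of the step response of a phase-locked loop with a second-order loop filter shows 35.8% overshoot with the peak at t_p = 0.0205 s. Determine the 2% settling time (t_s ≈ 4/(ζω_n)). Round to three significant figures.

t_s ≈ 0.0798 s

ζ from %OS: ζ = |ln 0.358|/√(π²+ln²0.358) = 0.311.
t_p = π/ω_d ⇒ ω_d = 153 rad/s; then ω_n = ω_d/√(1−ζ²) = 161 rad/s.
t_s ≈ 4/(ζω_n) = 4/(0.311·161) = 0.0798 s.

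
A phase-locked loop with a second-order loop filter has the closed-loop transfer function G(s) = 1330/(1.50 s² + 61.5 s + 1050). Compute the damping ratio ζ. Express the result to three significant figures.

ζ ≈ 0.775

Dividing through by 1.50: denominator becomes s² + 41.00 s + 700.0.
So ω_n = √700.0 = 26.5 rad/s and ζ = 41.00/(2·26.5) = 0.775.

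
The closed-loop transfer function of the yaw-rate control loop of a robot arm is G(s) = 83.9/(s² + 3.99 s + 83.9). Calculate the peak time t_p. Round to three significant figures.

Comparing the denominator to s² + 2ζω_n s + ω_n²: ω_n = √83.9 = 9.16 rad/s, and 2ζω_n = 3.99 so ζ = 3.99/(2·9.16) = 0.218.
The damped frequency ω_d = ω_n√(1−ζ²) = 8.94 rad/s. Then t_p = π/ω_d = 0.351 s.

t_p ≈ 0.351 s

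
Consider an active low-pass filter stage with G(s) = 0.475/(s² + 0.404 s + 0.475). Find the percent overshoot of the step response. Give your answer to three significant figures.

%OS ≈ 38.2%

Comparing the denominator to s² + 2ζω_n s + ω_n²: ω_n = √0.475 = 0.689 rad/s, and 2ζω_n = 0.404 so ζ = 0.404/(2·0.689) = 0.293.
Overshoot: exp(−π·0.293/√(1−0.293²)) = 0.382, i.e. 38.2%.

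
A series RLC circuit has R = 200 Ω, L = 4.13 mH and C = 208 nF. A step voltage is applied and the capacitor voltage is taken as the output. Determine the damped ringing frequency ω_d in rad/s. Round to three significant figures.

For a series RLC circuit (capacitor voltage as output), ω_n = 1/√(LC) = 1/√(4.13 mH · 208 nF) = 34100 rad/s.
ζ = (R/2)·√(C/L) = (200/2)·√(208 nF/4.13 mH) = 0.710.
The damped frequency ω_d = ω_n√(1−ζ²) = 24000 rad/s.

ω_d ≈ 24000 rad/s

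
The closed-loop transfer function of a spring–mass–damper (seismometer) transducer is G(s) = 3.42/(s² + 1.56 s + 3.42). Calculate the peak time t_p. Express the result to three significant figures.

Matching coefficients with s² + 2ζω_n s + ω_n² gives ω_n² = 3.42 ⇒ ω_n = 1.85 rad/s, and ζ = 1.56/(2ω_n) = 0.422.
ω_d = ω_n√(1−ζ²) = 1.68 rad/s. Then t_p = π/ω_d = 1.87 s.

t_p ≈ 1.87 s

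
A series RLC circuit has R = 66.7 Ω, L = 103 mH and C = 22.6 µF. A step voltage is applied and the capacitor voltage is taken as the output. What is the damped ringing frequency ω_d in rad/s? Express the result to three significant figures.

For a series RLC circuit (capacitor voltage as output), ω_n = 1/√(LC) = 1/√(103 mH · 22.6 µF) = 655 rad/s.
ζ = (R/2)·√(C/L) = (66.7/2)·√(22.6 µF/103 mH) = 0.494.
ω_d = 655·√(1 − 0.494²) = 570 rad/s.

ω_d ≈ 570 rad/s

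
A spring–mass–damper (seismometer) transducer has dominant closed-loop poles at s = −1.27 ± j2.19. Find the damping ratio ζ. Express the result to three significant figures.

|pole| = ω_n = √(1.27² + 2.19²) = 2.53 rad/s; ζ = cos θ = σ/ω_n = 0.502.

ζ ≈ 0.502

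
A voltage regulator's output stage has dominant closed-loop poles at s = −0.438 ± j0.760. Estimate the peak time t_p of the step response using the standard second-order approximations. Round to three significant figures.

t_p = π/ω_d with ω_d = 0.760 (the imaginary part), so t_p = 4.13 s.

t_p ≈ 4.13 s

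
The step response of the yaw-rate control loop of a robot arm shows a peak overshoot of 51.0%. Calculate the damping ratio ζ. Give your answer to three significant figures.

ζ ≈ 0.210

From %OS = 100·exp(−πζ/√(1−ζ²)), invert to get ζ = −ln(OS)/√(π² + ln²(OS)) with OS = 0.510.
−ln 0.510 = 0.6733, so ζ = 0.6733/√(π² + 0.4534) = 0.210.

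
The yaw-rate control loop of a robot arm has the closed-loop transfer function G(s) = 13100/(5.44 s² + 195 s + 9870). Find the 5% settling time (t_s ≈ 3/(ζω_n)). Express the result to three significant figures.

Dividing through by 5.44: denominator becomes s² + 35.85 s + 1814.
So ω_n = √1814 = 42.6 rad/s and ζ = 35.85/(2·42.6) = 0.421.
t_s ≈ 3/(ζω_n) = 0.167 s.

t_s ≈ 0.167 s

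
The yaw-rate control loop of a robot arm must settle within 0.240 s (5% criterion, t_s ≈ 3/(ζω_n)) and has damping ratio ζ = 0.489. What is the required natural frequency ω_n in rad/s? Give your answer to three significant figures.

Rearranging t_s ≈ 3/(ζω_n) gives ω_n = 3/(ζ·t_s) = 3/(0.489 × 0.240) = 25.6 rad/s.

ω_n ≈ 25.6 rad/s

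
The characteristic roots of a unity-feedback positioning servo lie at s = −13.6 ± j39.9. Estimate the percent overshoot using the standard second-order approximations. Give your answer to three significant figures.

%OS ≈ 34.3%

With σ = 13.6, ω_d = 39.9: ω_n = √(σ²+ω_d²) = 42.2 rad/s, ζ = σ/ω_n = 0.323.
%OS = 100·exp(−πζ/√(1−ζ²)) = 34.3%.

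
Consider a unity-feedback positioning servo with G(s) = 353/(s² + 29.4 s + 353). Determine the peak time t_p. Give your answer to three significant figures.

t_p ≈ 0.268 s

ω_n = √353 = 18.8 rad/s; ζ = 29.4/(2·18.8) = 0.782.
ω_d = 18.8·√(1 − 0.782²) = 11.7 rad/s. Then t_p = π/ω_d = 0.268 s.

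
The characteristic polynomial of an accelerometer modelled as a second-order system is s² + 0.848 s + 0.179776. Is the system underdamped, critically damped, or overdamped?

a² − 4b = 0.848² − 4·0.179776 = 0 (repeated real root); the system is critically damped.

critically damped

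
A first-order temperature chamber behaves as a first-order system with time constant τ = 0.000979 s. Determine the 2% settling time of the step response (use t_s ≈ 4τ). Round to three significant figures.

t_s ≈ 0.00392 s

t_s ≈ 4τ = 0.00392 s.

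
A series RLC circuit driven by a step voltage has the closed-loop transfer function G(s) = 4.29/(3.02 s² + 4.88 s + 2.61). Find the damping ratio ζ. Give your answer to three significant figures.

ζ ≈ 0.869

Dividing through by 3.02: denominator becomes s² + 1.616 s + 0.8642.
So ω_n = √0.8642 = 0.930 rad/s and ζ = 1.616/(2·0.930) = 0.869.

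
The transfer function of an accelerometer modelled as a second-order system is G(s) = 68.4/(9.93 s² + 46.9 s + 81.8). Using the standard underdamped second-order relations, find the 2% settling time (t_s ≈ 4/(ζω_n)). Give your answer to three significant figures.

t_s ≈ 1.69 s

Dividing through by 9.93: denominator becomes s² + 4.723 s + 8.238.
So ω_n = √8.238 = 2.87 rad/s and ζ = 4.723/(2·2.87) = 0.823.
t_s ≈ 4/(ζω_n) = 1.69 s.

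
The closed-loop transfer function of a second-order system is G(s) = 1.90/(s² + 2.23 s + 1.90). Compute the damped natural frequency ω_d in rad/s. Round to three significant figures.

ω_n = √1.90 = 1.38 rad/s; ζ = 2.23/(2·1.38) = 0.809.
The damped frequency ω_d = ω_n√(1−ζ²) = 0.810 rad/s.

ω_d ≈ 0.810 rad/s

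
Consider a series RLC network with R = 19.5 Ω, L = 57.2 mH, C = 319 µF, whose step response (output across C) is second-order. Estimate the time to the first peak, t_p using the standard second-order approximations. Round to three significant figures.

t_p ≈ 0.0196 s

For a series RLC circuit (capacitor voltage as output), ω_n = 1/√(LC) = 1/√(57.2 mH · 319 µF) = 234 rad/s.
ζ = (R/2)·√(C/L) = (19.5/2)·√(319 µF/57.2 mH) = 0.728.
ω_d = ω_n√(1−ζ²) = 160 rad/s. t_p = π/ω_d = 0.0196 s.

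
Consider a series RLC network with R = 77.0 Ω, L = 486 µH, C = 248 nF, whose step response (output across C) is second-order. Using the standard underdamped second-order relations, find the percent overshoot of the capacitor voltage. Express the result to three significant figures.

For a series RLC circuit (capacitor voltage as output), ω_n = 1/√(LC) = 1/√(486 µH · 248 nF) = 91100 rad/s.
ζ = (R/2)·√(C/L) = (77.0/2)·√(248 nF/486 µH) = 0.870.
Overshoot: exp(−π·0.870/√(1−0.870²)) = 0.00394, i.e. 0.394%.

%OS ≈ 0.394%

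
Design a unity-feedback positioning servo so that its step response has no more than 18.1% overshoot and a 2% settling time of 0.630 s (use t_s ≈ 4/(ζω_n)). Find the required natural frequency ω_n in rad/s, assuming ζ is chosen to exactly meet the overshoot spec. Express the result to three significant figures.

ζ = −ln(OS)/√(π² + (ln OS)²). With OS = 0.181, ln OS = −1.709 and ζ = 1.709/3.576 = 0.478.
Then ω_n = 4/(ζ t_s) = 4/(0.478 × 0.630) = 13.3 rad/s.

ω_n ≈ 13.3 rad/s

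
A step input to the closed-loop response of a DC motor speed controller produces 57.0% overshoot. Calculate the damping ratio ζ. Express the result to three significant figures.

Inverting the overshoot relation: ζ = |ln 0.570|/√(π² + ln²0.570) = 0.176.

ζ ≈ 0.176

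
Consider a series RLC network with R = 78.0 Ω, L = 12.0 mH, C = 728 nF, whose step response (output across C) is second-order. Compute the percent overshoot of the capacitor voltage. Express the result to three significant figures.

%OS ≈ 36.7%

For a series RLC circuit (capacitor voltage as output), ω_n = 1/√(LC) = 1/√(12.0 mH · 728 nF) = 10700 rad/s.
ζ = (R/2)·√(C/L) = (78.0/2)·√(728 nF/12.0 mH) = 0.304.
%OS = 100·exp(−πζ/√(1−ζ²)) = 36.7%.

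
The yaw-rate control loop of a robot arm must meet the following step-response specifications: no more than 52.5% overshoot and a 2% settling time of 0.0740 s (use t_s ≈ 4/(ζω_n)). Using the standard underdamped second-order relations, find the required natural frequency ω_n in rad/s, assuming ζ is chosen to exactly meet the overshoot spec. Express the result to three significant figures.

ω_n ≈ 269 rad/s

ζ = −ln(OS)/√(π² + (ln OS)²). With OS = 0.525, ln OS = −0.6444 and ζ = 0.6444/3.207 = 0.201.
Then ω_n = 4/(ζ t_s) = 4/(0.201 × 0.0740) = 269 rad/s.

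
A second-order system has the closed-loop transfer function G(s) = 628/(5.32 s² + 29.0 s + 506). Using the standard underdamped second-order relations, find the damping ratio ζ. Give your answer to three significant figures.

Dividing through by 5.32: denominator becomes s² + 5.451 s + 95.11.
So ω_n = √95.11 = 9.75 rad/s and ζ = 5.451/(2·9.75) = 0.279.

ζ ≈ 0.279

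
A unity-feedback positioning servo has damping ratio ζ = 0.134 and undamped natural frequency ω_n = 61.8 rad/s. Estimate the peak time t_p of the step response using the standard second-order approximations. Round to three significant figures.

The damped frequency is ω_d = ω_n√(1−ζ²) = 61.8·√(1−0.0180) = 61.2 rad/s.
Peak time t_p = π/ω_d = π/61.2 = 0.0513 s.

t_p ≈ 0.0513 s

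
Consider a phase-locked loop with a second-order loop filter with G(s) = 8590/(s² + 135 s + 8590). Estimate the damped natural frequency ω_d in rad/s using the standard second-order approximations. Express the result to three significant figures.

Matching coefficients with s² + 2ζω_n s + ω_n² gives ω_n² = 8590 ⇒ ω_n = 92.7 rad/s, and ζ = 135/(2ω_n) = 0.728.
ω_d = 92.7·√(1 − 0.728²) = 63.5 rad/s.

ω_d ≈ 63.5 rad/s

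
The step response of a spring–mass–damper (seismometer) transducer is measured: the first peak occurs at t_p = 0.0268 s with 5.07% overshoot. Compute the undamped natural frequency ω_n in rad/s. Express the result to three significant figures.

ω_n ≈ 162 rad/s

From the overshoot, ζ = −ln(OS)/√(π²+ln²(OS)) = 0.688.
t_p = π/ω_d ⇒ ω_d = 117 rad/s; then ω_n = ω_d/√(1−ζ²) = 162 rad/s.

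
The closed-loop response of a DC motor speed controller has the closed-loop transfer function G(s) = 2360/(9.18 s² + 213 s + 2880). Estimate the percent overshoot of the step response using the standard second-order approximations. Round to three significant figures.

%OS ≈ 6.57%

Dividing through by 9.18: denominator becomes s² + 23.20 s + 313.7.
So ω_n = √313.7 = 17.7 rad/s and ζ = 23.20/(2·17.7) = 0.655.
%OS = 100 e^{−πζ/√(1−ζ²)} with ζ = 0.655 gives 6.57%.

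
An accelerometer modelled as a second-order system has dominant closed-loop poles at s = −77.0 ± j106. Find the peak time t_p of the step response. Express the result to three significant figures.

t_p = π/ω_d with ω_d = 106 (the imaginary part), so t_p = 0.0296 s.

t_p ≈ 0.0296 s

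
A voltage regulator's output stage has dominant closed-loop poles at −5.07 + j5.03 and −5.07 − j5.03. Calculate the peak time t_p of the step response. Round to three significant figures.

t_p = π/ω_d with ω_d = 5.03 (the imaginary part), so t_p = 0.625 s.

t_p ≈ 0.625 s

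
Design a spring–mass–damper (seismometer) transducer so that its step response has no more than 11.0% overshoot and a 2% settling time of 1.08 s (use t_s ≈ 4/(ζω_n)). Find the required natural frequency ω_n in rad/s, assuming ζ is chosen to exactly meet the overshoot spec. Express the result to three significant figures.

ω_n ≈ 6.44 rad/s

ζ = −ln(OS)/√(π² + (ln OS)²). With OS = 0.110, ln OS = −2.207 and ζ = 2.207/3.839 = 0.575.
Then ω_n = 4/(ζ t_s) = 4/(0.575 × 1.08) = 6.44 rad/s.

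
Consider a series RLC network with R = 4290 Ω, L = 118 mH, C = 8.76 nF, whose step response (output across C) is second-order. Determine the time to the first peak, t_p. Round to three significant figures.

For a series RLC circuit (capacitor voltage as output), ω_n = 1/√(LC) = 1/√(118 mH · 8.76 nF) = 31100 rad/s.
ζ = (R/2)·√(C/L) = (4290/2)·√(8.76 nF/118 mH) = 0.584.
ω_d = 31100·√(1 − 0.584²) = 25200 rad/s. t_p = π/ω_d = 0.000124 s.

t_p ≈ 0.000124 s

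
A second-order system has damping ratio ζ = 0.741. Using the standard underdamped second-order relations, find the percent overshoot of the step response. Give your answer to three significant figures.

For an underdamped second-order system, %OS = 100·exp(−πζ/√(1−ζ²)).
πζ/√(1−ζ²) = π·0.741/√(1−0.549) = 3.467, so %OS = 100·e^(−3.467) = 3.12%.

%OS ≈ 3.12%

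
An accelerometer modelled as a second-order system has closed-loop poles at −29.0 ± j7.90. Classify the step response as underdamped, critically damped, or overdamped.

Since the poles form a complex-conjugate pair with nonzero imaginary part, the response is underdamped.

underdamped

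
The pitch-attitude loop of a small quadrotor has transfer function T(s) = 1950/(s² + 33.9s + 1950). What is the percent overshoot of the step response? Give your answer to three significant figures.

ω_n = √1950 = 44.2 rad/s; ζ = 33.9/(2·44.2) = 0.384.
Overshoot: exp(−π·0.384/√(1−0.384²)) = 0.271, i.e. 27.1%.

%OS ≈ 27.1%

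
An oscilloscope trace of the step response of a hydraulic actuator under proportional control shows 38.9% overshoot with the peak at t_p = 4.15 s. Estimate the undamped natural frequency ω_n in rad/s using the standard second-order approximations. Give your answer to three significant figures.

ω_n ≈ 0.790 rad/s

The overshoot fixes ζ = −ln(OS)/√(π²+ln²(OS)) = 0.288.
t_p = π/ω_d ⇒ ω_d = 0.757 rad/s; then ω_n = ω_d/√(1−ζ²) = 0.790 rad/s.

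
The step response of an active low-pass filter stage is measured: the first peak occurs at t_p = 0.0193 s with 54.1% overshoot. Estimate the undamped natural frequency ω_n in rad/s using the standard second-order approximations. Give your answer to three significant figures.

From the overshoot, ζ = −ln(OS)/√(π²+ln²(OS)) = 0.192.
From t_p = π/ω_d, ω_d = π/0.0193 = 163 rad/s, so ω_n = ω_d/√(1−ζ²) = 166 rad/s.

ω_n ≈ 166 rad/s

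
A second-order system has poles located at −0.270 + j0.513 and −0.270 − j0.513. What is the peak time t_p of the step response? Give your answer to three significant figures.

t_p = π/ω_d with ω_d = 0.513 (the imaginary part), so t_p = 6.12 s.

t_p ≈ 6.12 s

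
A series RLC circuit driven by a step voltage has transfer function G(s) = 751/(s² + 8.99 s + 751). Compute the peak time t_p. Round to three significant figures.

Comparing the denominator to s² + 2ζω_n s + ω_n²: ω_n = √751 = 27.4 rad/s, and 2ζω_n = 8.99 so ζ = 8.99/(2·27.4) = 0.164.
ω_d = 27.4·√(1 − 0.164²) = 27.0 rad/s. Then t_p = π/ω_d = 0.116 s.

t_p ≈ 0.116 s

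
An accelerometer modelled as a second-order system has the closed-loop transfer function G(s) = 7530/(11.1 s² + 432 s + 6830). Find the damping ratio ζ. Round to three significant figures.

ζ ≈ 0.784

Dividing through by 11.1: denominator becomes s² + 38.92 s + 615.3.
So ω_n = √615.3 = 24.8 rad/s and ζ = 38.92/(2·24.8) = 0.784.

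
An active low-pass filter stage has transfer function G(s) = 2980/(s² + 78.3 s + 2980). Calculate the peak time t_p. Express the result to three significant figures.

Matching coefficients with s² + 2ζω_n s + ω_n² gives ω_n² = 2980 ⇒ ω_n = 54.6 rad/s, and ζ = 78.3/(2ω_n) = 0.717.
ω_d = ω_n√(1−ζ²) = 38.0 rad/s. Then t_p = π/ω_d = 0.0826 s.

t_p ≈ 0.0826 s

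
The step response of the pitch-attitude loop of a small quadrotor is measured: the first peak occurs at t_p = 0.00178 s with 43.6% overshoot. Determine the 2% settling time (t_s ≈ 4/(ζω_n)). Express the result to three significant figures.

t_s ≈ 0.00858 s

From the overshoot, ζ = −ln(OS)/√(π²+ln²(OS)) = 0.255.
From t_p = π/ω_d, ω_d = π/0.00178 = 1760 rad/s, so ω_n = ω_d/√(1−ζ²) = 1830 rad/s.
t_s ≈ 4/(ζω_n) = 4/(0.255·1830) = 0.00858 s.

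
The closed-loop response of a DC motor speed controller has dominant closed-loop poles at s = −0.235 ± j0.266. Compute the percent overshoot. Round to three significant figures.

|pole| = ω_n = √(0.235² + 0.266²) = 0.355 rad/s; ζ = cos θ = σ/ω_n = 0.662.
%OS = 100·exp(−πζ/√(1−ζ²)) = 6.23%.

%OS ≈ 6.23%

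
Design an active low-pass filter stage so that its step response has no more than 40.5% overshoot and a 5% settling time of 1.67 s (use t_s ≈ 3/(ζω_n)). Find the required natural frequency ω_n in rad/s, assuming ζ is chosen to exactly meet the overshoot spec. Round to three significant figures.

ω_n ≈ 6.50 rad/s

Inverting the overshoot relation: ζ = |ln 0.405|/√(π² + ln²0.405) = 0.276.
Then ω_n = 3/(ζ t_s) = 3/(0.276 × 1.67) = 6.50 rad/s.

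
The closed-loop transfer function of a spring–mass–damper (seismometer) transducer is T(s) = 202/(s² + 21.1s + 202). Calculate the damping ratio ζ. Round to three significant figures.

Matching coefficients with s² + 2ζω_n s + ω_n² gives ω_n² = 202 ⇒ ω_n = 14.2 rad/s, and ζ = 21.1/(2ω_n) = 0.742.

ζ ≈ 0.742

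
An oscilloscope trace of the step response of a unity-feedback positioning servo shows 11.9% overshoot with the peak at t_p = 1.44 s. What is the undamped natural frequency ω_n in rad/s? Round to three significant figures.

ω_n ≈ 2.64 rad/s

From the overshoot, ζ = −ln(OS)/√(π²+ln²(OS)) = 0.561.
From t_p = π/ω_d, ω_d = π/1.44 = 2.18 rad/s, so ω_n = ω_d/√(1−ζ²) = 2.64 rad/s.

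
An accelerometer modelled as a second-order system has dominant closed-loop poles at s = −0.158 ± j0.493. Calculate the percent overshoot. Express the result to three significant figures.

With σ = 0.158, ω_d = 0.493: ω_n = √(σ²+ω_d²) = 0.518 rad/s, ζ = σ/ω_n = 0.305.
%OS = 100 e^{−πζ/√(1−ζ²)} with ζ = 0.305 gives 36.5%.

%OS ≈ 36.5%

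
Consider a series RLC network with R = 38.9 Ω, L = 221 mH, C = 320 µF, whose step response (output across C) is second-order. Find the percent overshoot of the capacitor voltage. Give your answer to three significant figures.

For a series RLC circuit (capacitor voltage as output), ω_n = 1/√(LC) = 1/√(221 mH · 320 µF) = 119 rad/s.
ζ = (R/2)·√(C/L) = (38.9/2)·√(320 µF/221 mH) = 0.740.
%OS = 100 e^{−πζ/√(1−ζ²)} with ζ = 0.740 gives 3.15%.

%OS ≈ 3.15%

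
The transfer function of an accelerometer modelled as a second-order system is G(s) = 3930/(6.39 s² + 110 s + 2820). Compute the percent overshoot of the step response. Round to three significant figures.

Dividing through by 6.39: denominator becomes s² + 17.21 s + 441.3.
So ω_n = √441.3 = 21.0 rad/s and ζ = 17.21/(2·21.0) = 0.410.
Overshoot: exp(−π·0.410/√(1−0.410²)) = 0.244, i.e. 24.4%.

%OS ≈ 24.4%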